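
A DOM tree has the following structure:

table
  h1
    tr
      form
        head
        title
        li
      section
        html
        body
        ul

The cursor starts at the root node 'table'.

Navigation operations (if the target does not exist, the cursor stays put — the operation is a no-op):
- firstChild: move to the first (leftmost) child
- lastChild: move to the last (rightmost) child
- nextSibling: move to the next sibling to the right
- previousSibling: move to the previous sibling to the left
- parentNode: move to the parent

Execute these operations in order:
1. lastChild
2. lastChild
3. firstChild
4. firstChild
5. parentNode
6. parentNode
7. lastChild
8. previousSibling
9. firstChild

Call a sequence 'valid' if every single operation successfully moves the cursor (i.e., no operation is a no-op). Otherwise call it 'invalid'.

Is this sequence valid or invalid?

Answer: valid

Derivation:
After 1 (lastChild): h1
After 2 (lastChild): tr
After 3 (firstChild): form
After 4 (firstChild): head
After 5 (parentNode): form
After 6 (parentNode): tr
After 7 (lastChild): section
After 8 (previousSibling): form
After 9 (firstChild): head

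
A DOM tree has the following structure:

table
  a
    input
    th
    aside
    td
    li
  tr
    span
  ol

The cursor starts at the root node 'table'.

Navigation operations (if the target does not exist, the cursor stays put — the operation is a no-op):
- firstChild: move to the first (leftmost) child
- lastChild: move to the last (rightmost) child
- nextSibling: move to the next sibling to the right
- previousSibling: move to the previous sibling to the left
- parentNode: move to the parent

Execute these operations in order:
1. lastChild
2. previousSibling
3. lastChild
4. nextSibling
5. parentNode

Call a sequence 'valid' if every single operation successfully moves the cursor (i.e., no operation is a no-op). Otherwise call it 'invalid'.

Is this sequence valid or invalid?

After 1 (lastChild): ol
After 2 (previousSibling): tr
After 3 (lastChild): span
After 4 (nextSibling): span (no-op, stayed)
After 5 (parentNode): tr

Answer: invalid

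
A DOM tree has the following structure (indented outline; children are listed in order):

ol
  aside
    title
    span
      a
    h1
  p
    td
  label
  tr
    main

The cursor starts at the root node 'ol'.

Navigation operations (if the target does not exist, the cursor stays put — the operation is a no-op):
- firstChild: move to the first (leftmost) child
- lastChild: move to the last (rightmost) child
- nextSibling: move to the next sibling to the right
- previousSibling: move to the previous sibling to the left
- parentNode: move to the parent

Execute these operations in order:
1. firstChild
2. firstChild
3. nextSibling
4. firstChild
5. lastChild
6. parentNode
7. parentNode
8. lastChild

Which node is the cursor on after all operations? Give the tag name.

After 1 (firstChild): aside
After 2 (firstChild): title
After 3 (nextSibling): span
After 4 (firstChild): a
After 5 (lastChild): a (no-op, stayed)
After 6 (parentNode): span
After 7 (parentNode): aside
After 8 (lastChild): h1

Answer: h1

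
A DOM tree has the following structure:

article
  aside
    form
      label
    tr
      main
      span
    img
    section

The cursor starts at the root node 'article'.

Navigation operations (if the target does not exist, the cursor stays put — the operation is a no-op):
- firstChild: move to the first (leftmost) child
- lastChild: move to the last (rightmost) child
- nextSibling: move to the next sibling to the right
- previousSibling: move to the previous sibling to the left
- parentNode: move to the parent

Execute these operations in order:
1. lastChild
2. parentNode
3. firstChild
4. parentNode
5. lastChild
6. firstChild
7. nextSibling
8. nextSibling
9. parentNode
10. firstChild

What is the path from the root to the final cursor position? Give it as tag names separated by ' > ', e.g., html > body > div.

Answer: article > aside > form

Derivation:
After 1 (lastChild): aside
After 2 (parentNode): article
After 3 (firstChild): aside
After 4 (parentNode): article
After 5 (lastChild): aside
After 6 (firstChild): form
After 7 (nextSibling): tr
After 8 (nextSibling): img
After 9 (parentNode): aside
After 10 (firstChild): form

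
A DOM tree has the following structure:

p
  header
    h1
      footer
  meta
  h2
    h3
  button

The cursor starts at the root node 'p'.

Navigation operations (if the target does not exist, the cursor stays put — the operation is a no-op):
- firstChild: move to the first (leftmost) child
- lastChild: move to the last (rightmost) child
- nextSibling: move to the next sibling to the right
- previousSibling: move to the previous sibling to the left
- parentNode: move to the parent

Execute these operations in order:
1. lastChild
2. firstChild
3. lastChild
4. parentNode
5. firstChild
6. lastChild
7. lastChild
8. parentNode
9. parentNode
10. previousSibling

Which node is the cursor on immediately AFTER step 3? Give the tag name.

Answer: button

Derivation:
After 1 (lastChild): button
After 2 (firstChild): button (no-op, stayed)
After 3 (lastChild): button (no-op, stayed)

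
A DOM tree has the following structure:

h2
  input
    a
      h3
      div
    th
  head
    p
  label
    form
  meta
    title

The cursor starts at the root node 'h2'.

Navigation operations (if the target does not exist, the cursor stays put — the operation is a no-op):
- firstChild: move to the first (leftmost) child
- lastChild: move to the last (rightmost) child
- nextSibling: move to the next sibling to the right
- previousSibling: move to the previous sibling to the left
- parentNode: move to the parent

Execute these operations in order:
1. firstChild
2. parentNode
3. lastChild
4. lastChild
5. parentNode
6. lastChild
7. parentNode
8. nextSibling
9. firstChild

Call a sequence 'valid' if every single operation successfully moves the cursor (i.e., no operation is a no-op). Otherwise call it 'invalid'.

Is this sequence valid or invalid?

Answer: invalid

Derivation:
After 1 (firstChild): input
After 2 (parentNode): h2
After 3 (lastChild): meta
After 4 (lastChild): title
After 5 (parentNode): meta
After 6 (lastChild): title
After 7 (parentNode): meta
After 8 (nextSibling): meta (no-op, stayed)
After 9 (firstChild): title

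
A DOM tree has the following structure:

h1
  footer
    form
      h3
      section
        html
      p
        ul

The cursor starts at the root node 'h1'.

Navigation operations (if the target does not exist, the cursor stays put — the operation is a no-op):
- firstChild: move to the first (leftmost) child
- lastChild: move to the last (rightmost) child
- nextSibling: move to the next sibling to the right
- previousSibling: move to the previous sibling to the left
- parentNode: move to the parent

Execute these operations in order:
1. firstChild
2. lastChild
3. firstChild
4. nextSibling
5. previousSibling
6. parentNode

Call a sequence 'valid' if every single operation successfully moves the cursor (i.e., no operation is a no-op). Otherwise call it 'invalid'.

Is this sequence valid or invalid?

Answer: valid

Derivation:
After 1 (firstChild): footer
After 2 (lastChild): form
After 3 (firstChild): h3
After 4 (nextSibling): section
After 5 (previousSibling): h3
After 6 (parentNode): form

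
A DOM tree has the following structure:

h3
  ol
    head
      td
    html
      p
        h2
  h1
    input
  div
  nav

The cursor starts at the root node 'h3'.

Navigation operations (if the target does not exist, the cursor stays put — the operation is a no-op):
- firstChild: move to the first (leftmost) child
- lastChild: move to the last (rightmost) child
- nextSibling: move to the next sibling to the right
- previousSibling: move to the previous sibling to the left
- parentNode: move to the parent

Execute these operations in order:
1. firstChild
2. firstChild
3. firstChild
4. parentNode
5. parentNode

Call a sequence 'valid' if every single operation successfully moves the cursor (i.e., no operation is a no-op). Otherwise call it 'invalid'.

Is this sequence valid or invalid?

After 1 (firstChild): ol
After 2 (firstChild): head
After 3 (firstChild): td
After 4 (parentNode): head
After 5 (parentNode): ol

Answer: valid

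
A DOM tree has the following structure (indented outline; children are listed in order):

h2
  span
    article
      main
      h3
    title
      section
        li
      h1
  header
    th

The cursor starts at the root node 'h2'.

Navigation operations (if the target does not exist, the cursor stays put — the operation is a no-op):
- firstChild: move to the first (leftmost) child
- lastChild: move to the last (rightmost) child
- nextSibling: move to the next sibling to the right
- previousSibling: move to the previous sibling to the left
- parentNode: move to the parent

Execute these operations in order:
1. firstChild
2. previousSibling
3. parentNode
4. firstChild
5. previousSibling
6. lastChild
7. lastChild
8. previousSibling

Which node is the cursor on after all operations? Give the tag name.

Answer: section

Derivation:
After 1 (firstChild): span
After 2 (previousSibling): span (no-op, stayed)
After 3 (parentNode): h2
After 4 (firstChild): span
After 5 (previousSibling): span (no-op, stayed)
After 6 (lastChild): title
After 7 (lastChild): h1
After 8 (previousSibling): section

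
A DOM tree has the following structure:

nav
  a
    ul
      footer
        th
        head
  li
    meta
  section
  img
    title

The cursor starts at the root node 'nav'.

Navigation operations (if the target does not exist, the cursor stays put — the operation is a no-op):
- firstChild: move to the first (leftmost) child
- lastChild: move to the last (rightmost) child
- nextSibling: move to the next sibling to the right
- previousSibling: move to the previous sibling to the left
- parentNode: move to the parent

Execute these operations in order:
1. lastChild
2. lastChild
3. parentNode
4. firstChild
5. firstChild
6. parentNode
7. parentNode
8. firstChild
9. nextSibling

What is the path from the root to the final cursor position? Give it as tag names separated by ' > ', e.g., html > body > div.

Answer: nav > li

Derivation:
After 1 (lastChild): img
After 2 (lastChild): title
After 3 (parentNode): img
After 4 (firstChild): title
After 5 (firstChild): title (no-op, stayed)
After 6 (parentNode): img
After 7 (parentNode): nav
After 8 (firstChild): a
After 9 (nextSibling): li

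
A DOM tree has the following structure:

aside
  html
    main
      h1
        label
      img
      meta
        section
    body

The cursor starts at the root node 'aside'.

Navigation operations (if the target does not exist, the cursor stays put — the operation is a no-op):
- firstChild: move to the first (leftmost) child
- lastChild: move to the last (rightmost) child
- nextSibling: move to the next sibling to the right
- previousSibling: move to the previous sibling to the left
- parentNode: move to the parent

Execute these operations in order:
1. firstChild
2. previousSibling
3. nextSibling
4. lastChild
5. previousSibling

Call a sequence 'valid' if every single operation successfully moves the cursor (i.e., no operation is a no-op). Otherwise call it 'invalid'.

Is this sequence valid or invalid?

Answer: invalid

Derivation:
After 1 (firstChild): html
After 2 (previousSibling): html (no-op, stayed)
After 3 (nextSibling): html (no-op, stayed)
After 4 (lastChild): body
After 5 (previousSibling): main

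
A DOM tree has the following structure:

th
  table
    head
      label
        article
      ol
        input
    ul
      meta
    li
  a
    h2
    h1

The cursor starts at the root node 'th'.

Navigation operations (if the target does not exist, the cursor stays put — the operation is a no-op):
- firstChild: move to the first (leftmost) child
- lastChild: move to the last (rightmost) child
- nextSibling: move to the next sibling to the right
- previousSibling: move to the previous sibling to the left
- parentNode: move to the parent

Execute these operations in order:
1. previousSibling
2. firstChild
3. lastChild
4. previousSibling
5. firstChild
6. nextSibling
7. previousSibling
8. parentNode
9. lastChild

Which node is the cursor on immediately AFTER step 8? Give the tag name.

After 1 (previousSibling): th (no-op, stayed)
After 2 (firstChild): table
After 3 (lastChild): li
After 4 (previousSibling): ul
After 5 (firstChild): meta
After 6 (nextSibling): meta (no-op, stayed)
After 7 (previousSibling): meta (no-op, stayed)
After 8 (parentNode): ul

Answer: ul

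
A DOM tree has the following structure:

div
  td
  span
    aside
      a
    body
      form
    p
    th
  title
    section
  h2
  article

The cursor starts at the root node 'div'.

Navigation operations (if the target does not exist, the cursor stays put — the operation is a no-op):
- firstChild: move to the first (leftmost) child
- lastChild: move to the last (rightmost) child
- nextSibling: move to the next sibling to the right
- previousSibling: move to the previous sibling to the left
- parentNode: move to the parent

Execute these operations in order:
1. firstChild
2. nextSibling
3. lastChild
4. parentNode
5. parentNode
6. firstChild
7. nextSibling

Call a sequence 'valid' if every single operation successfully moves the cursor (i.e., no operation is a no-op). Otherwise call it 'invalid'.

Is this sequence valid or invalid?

Answer: valid

Derivation:
After 1 (firstChild): td
After 2 (nextSibling): span
After 3 (lastChild): th
After 4 (parentNode): span
After 5 (parentNode): div
After 6 (firstChild): td
After 7 (nextSibling): span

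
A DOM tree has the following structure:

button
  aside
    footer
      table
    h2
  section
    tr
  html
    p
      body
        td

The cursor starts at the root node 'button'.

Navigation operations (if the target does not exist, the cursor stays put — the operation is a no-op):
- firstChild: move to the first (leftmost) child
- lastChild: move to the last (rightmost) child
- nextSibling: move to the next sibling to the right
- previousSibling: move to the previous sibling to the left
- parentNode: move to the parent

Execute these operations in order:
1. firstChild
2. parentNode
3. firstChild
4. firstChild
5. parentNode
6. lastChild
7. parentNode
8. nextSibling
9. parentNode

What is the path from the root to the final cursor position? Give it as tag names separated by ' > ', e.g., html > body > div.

After 1 (firstChild): aside
After 2 (parentNode): button
After 3 (firstChild): aside
After 4 (firstChild): footer
After 5 (parentNode): aside
After 6 (lastChild): h2
After 7 (parentNode): aside
After 8 (nextSibling): section
After 9 (parentNode): button

Answer: button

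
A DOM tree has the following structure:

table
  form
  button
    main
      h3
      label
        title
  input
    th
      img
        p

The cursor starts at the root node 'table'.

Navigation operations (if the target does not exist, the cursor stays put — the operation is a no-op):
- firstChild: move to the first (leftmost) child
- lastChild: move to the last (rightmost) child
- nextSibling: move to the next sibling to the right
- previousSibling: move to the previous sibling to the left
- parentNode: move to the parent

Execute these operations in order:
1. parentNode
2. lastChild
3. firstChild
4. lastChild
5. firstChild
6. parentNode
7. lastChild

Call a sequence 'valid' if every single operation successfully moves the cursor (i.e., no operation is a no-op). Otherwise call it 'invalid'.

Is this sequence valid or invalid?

Answer: invalid

Derivation:
After 1 (parentNode): table (no-op, stayed)
After 2 (lastChild): input
After 3 (firstChild): th
After 4 (lastChild): img
After 5 (firstChild): p
After 6 (parentNode): img
After 7 (lastChild): p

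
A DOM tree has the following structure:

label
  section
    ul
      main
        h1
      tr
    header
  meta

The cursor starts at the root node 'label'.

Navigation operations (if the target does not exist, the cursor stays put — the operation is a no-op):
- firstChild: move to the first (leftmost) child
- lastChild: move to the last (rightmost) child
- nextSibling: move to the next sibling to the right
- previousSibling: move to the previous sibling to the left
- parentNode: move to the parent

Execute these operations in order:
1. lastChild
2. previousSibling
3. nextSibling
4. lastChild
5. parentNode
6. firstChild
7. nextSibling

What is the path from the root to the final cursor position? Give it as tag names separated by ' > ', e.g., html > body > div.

After 1 (lastChild): meta
After 2 (previousSibling): section
After 3 (nextSibling): meta
After 4 (lastChild): meta (no-op, stayed)
After 5 (parentNode): label
After 6 (firstChild): section
After 7 (nextSibling): meta

Answer: label > meta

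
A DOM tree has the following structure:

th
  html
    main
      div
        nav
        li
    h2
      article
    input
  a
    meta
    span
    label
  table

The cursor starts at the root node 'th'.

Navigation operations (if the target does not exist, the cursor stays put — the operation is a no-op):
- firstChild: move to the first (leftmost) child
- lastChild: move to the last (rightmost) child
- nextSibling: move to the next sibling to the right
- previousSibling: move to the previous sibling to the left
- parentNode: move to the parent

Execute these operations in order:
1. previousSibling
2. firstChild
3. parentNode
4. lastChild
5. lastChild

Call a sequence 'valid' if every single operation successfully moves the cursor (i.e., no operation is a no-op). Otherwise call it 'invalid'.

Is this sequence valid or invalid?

After 1 (previousSibling): th (no-op, stayed)
After 2 (firstChild): html
After 3 (parentNode): th
After 4 (lastChild): table
After 5 (lastChild): table (no-op, stayed)

Answer: invalid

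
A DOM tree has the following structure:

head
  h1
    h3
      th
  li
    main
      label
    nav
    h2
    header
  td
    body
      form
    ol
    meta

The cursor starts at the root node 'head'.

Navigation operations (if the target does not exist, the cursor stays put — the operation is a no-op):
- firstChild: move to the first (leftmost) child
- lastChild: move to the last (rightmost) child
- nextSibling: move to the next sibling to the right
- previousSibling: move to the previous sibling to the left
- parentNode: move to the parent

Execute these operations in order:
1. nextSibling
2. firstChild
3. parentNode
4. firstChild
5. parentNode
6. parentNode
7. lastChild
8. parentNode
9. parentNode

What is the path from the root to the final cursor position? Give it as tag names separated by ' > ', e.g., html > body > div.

Answer: head

Derivation:
After 1 (nextSibling): head (no-op, stayed)
After 2 (firstChild): h1
After 3 (parentNode): head
After 4 (firstChild): h1
After 5 (parentNode): head
After 6 (parentNode): head (no-op, stayed)
After 7 (lastChild): td
After 8 (parentNode): head
After 9 (parentNode): head (no-op, stayed)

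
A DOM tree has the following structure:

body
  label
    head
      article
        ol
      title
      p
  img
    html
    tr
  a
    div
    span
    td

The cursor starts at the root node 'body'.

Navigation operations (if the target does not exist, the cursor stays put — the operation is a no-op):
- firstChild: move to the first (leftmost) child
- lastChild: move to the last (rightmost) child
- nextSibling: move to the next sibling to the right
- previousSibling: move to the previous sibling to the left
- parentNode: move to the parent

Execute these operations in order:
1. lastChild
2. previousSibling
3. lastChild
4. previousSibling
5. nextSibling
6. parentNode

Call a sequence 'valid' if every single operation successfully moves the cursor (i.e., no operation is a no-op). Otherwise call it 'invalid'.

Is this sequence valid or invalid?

After 1 (lastChild): a
After 2 (previousSibling): img
After 3 (lastChild): tr
After 4 (previousSibling): html
After 5 (nextSibling): tr
After 6 (parentNode): img

Answer: valid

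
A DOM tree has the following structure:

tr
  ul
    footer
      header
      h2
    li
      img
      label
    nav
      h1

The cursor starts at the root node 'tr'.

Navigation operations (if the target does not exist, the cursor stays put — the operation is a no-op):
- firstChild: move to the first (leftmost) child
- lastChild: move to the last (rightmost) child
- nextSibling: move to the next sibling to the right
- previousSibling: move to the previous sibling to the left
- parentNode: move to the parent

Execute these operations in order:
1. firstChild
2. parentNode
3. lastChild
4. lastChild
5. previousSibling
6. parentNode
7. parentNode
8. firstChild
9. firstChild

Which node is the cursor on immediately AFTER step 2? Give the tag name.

Answer: tr

Derivation:
After 1 (firstChild): ul
After 2 (parentNode): tr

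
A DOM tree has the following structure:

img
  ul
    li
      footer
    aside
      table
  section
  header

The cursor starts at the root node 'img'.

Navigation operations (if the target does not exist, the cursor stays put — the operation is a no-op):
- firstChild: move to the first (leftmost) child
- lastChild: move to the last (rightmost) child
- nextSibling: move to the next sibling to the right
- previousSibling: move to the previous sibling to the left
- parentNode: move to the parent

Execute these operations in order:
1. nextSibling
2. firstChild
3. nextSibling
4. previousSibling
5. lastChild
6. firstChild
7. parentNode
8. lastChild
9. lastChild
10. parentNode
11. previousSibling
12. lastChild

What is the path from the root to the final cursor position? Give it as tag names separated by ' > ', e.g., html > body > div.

Answer: img > ul > li > footer

Derivation:
After 1 (nextSibling): img (no-op, stayed)
After 2 (firstChild): ul
After 3 (nextSibling): section
After 4 (previousSibling): ul
After 5 (lastChild): aside
After 6 (firstChild): table
After 7 (parentNode): aside
After 8 (lastChild): table
After 9 (lastChild): table (no-op, stayed)
After 10 (parentNode): aside
After 11 (previousSibling): li
After 12 (lastChild): footer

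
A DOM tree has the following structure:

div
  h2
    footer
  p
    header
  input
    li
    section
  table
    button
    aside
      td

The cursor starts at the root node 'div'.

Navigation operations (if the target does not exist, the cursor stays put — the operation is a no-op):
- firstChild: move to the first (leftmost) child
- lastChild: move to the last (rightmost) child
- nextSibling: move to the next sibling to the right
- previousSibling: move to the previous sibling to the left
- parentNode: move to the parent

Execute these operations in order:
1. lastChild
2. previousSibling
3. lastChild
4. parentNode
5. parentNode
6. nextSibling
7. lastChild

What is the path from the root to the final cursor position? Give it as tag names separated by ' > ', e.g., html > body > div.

After 1 (lastChild): table
After 2 (previousSibling): input
After 3 (lastChild): section
After 4 (parentNode): input
After 5 (parentNode): div
After 6 (nextSibling): div (no-op, stayed)
After 7 (lastChild): table

Answer: div > table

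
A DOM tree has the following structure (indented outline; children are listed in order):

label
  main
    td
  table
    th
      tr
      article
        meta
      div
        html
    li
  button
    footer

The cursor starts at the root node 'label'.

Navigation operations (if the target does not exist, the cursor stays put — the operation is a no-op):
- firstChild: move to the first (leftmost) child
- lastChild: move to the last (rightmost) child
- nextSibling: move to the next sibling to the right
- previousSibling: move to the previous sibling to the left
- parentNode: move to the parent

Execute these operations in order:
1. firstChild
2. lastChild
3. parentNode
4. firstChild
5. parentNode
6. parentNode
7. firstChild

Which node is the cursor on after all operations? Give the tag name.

Answer: main

Derivation:
After 1 (firstChild): main
After 2 (lastChild): td
After 3 (parentNode): main
After 4 (firstChild): td
After 5 (parentNode): main
After 6 (parentNode): label
After 7 (firstChild): main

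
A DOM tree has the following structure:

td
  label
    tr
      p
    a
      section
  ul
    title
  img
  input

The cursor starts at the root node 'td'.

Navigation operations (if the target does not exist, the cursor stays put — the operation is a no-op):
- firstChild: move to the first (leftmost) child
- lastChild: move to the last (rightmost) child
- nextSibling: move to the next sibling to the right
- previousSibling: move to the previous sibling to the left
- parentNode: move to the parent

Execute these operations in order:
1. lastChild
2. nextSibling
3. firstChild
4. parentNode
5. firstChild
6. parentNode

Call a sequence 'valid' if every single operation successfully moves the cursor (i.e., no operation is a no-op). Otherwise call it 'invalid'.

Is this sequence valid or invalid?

Answer: invalid

Derivation:
After 1 (lastChild): input
After 2 (nextSibling): input (no-op, stayed)
After 3 (firstChild): input (no-op, stayed)
After 4 (parentNode): td
After 5 (firstChild): label
After 6 (parentNode): td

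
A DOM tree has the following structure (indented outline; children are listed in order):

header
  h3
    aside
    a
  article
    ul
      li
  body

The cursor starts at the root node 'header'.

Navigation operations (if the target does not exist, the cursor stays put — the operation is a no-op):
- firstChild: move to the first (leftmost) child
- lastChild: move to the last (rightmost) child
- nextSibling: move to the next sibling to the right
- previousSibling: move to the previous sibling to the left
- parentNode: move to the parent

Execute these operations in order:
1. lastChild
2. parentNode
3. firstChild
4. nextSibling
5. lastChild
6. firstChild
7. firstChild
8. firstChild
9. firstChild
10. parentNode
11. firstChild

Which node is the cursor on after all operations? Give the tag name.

After 1 (lastChild): body
After 2 (parentNode): header
After 3 (firstChild): h3
After 4 (nextSibling): article
After 5 (lastChild): ul
After 6 (firstChild): li
After 7 (firstChild): li (no-op, stayed)
After 8 (firstChild): li (no-op, stayed)
After 9 (firstChild): li (no-op, stayed)
After 10 (parentNode): ul
After 11 (firstChild): li

Answer: li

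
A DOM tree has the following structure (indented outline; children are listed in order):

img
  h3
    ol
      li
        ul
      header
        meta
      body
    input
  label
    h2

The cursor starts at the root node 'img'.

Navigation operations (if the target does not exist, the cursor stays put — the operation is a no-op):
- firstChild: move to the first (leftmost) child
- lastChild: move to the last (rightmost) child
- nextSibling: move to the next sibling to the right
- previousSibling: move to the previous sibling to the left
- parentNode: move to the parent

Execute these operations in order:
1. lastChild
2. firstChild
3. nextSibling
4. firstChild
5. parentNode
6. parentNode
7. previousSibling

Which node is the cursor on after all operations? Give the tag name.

Answer: img

Derivation:
After 1 (lastChild): label
After 2 (firstChild): h2
After 3 (nextSibling): h2 (no-op, stayed)
After 4 (firstChild): h2 (no-op, stayed)
After 5 (parentNode): label
After 6 (parentNode): img
After 7 (previousSibling): img (no-op, stayed)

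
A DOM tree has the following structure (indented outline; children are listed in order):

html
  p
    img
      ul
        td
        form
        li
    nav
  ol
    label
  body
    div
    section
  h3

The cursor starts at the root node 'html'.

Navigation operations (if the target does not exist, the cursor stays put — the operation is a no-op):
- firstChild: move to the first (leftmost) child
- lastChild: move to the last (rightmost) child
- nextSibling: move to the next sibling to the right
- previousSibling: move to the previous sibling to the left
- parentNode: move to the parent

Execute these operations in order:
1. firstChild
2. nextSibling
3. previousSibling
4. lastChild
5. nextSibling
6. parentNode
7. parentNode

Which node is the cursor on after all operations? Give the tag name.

After 1 (firstChild): p
After 2 (nextSibling): ol
After 3 (previousSibling): p
After 4 (lastChild): nav
After 5 (nextSibling): nav (no-op, stayed)
After 6 (parentNode): p
After 7 (parentNode): html

Answer: html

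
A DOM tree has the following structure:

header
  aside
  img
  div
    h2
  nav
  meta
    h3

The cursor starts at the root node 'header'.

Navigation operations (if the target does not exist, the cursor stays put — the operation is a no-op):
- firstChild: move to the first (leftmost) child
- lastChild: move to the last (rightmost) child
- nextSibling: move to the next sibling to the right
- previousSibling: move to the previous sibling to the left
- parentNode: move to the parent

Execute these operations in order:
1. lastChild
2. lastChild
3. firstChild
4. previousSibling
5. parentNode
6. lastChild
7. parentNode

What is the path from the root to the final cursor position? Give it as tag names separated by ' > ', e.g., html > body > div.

After 1 (lastChild): meta
After 2 (lastChild): h3
After 3 (firstChild): h3 (no-op, stayed)
After 4 (previousSibling): h3 (no-op, stayed)
After 5 (parentNode): meta
After 6 (lastChild): h3
After 7 (parentNode): meta

Answer: header > meta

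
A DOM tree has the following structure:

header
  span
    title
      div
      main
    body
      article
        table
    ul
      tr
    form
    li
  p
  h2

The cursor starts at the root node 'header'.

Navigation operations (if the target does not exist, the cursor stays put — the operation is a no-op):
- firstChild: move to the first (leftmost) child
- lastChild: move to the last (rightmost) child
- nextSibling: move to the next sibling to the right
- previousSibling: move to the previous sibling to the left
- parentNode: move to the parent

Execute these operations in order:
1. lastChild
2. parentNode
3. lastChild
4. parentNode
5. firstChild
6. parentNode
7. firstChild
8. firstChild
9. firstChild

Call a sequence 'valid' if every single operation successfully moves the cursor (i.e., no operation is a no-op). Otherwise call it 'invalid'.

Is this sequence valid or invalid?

After 1 (lastChild): h2
After 2 (parentNode): header
After 3 (lastChild): h2
After 4 (parentNode): header
After 5 (firstChild): span
After 6 (parentNode): header
After 7 (firstChild): span
After 8 (firstChild): title
After 9 (firstChild): div

Answer: valid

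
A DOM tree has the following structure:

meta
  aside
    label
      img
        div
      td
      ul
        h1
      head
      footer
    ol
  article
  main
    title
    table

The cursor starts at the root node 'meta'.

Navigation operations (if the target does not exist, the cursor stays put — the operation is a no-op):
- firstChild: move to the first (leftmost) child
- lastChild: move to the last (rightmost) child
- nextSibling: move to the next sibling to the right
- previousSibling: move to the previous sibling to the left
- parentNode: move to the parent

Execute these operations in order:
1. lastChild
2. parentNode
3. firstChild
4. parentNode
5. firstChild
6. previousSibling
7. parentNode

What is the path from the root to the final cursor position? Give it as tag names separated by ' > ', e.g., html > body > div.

Answer: meta

Derivation:
After 1 (lastChild): main
After 2 (parentNode): meta
After 3 (firstChild): aside
After 4 (parentNode): meta
After 5 (firstChild): aside
After 6 (previousSibling): aside (no-op, stayed)
After 7 (parentNode): meta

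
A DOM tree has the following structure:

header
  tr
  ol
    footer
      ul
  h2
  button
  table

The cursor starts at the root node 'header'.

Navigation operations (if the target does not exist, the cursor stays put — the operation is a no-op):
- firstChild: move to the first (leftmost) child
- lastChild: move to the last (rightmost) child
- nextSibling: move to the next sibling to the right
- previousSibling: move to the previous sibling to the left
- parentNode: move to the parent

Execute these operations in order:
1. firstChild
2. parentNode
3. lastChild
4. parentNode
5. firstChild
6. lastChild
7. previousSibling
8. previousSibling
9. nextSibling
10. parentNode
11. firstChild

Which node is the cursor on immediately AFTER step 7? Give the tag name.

After 1 (firstChild): tr
After 2 (parentNode): header
After 3 (lastChild): table
After 4 (parentNode): header
After 5 (firstChild): tr
After 6 (lastChild): tr (no-op, stayed)
After 7 (previousSibling): tr (no-op, stayed)

Answer: tr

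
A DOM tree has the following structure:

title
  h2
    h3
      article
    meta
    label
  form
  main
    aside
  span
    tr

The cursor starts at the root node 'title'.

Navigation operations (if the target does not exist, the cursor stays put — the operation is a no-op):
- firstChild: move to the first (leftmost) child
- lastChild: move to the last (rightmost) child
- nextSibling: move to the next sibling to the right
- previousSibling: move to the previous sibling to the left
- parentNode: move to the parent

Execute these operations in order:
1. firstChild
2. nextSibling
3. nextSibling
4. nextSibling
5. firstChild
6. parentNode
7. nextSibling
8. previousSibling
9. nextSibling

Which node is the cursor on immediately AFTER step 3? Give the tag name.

After 1 (firstChild): h2
After 2 (nextSibling): form
After 3 (nextSibling): main

Answer: main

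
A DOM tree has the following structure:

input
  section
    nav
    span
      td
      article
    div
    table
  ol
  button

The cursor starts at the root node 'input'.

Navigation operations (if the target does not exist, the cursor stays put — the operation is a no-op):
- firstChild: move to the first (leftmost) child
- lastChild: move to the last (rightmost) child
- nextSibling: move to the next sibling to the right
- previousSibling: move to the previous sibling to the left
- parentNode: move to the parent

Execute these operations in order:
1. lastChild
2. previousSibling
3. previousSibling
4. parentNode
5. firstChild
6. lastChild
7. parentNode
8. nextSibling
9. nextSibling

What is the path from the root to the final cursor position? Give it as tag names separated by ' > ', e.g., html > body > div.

After 1 (lastChild): button
After 2 (previousSibling): ol
After 3 (previousSibling): section
After 4 (parentNode): input
After 5 (firstChild): section
After 6 (lastChild): table
After 7 (parentNode): section
After 8 (nextSibling): ol
After 9 (nextSibling): button

Answer: input > button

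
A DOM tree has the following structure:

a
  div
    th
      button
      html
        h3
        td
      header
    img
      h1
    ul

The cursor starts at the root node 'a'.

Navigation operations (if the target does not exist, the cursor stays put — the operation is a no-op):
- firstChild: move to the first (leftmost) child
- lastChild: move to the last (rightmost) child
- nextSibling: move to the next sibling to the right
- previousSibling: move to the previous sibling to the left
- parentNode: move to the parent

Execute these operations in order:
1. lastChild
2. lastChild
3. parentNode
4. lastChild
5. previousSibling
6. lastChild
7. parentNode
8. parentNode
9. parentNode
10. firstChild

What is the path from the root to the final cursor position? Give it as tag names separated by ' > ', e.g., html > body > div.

Answer: a > div

Derivation:
After 1 (lastChild): div
After 2 (lastChild): ul
After 3 (parentNode): div
After 4 (lastChild): ul
After 5 (previousSibling): img
After 6 (lastChild): h1
After 7 (parentNode): img
After 8 (parentNode): div
After 9 (parentNode): a
After 10 (firstChild): div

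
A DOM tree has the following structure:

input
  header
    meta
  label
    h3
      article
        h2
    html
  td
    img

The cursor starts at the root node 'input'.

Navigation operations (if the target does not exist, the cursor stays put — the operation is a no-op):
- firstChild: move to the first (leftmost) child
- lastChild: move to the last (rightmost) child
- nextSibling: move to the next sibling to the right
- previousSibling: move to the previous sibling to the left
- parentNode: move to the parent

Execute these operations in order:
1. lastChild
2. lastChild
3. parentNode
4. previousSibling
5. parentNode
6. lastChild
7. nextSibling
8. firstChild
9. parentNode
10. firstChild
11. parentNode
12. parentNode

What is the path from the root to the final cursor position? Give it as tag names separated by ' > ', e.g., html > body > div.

After 1 (lastChild): td
After 2 (lastChild): img
After 3 (parentNode): td
After 4 (previousSibling): label
After 5 (parentNode): input
After 6 (lastChild): td
After 7 (nextSibling): td (no-op, stayed)
After 8 (firstChild): img
After 9 (parentNode): td
After 10 (firstChild): img
After 11 (parentNode): td
After 12 (parentNode): input

Answer: input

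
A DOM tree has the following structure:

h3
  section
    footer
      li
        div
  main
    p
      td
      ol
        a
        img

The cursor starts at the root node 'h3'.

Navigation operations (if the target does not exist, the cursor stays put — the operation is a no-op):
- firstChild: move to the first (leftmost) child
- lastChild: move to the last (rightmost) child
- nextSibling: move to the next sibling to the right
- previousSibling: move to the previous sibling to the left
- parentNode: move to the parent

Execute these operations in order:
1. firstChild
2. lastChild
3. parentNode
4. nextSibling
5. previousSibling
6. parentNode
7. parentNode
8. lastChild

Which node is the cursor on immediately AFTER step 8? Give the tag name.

After 1 (firstChild): section
After 2 (lastChild): footer
After 3 (parentNode): section
After 4 (nextSibling): main
After 5 (previousSibling): section
After 6 (parentNode): h3
After 7 (parentNode): h3 (no-op, stayed)
After 8 (lastChild): main

Answer: main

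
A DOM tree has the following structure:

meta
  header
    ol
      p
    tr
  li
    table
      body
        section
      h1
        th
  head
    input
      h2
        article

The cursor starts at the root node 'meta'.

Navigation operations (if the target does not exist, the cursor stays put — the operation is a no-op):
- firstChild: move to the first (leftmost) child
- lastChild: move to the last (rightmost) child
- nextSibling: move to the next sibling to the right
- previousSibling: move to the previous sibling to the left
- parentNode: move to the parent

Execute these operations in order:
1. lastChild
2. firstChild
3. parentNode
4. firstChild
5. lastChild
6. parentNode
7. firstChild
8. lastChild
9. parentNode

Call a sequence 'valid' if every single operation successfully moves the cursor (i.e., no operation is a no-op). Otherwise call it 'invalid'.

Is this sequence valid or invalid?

After 1 (lastChild): head
After 2 (firstChild): input
After 3 (parentNode): head
After 4 (firstChild): input
After 5 (lastChild): h2
After 6 (parentNode): input
After 7 (firstChild): h2
After 8 (lastChild): article
After 9 (parentNode): h2

Answer: valid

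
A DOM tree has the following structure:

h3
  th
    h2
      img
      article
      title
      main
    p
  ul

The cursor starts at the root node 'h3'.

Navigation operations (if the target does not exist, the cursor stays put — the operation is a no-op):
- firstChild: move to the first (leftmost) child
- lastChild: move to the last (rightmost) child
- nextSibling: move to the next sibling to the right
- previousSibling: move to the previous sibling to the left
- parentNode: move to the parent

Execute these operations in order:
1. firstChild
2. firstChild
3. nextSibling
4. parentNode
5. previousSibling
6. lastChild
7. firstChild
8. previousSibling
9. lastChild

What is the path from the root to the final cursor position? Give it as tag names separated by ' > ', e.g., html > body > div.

Answer: h3 > th > h2 > main

Derivation:
After 1 (firstChild): th
After 2 (firstChild): h2
After 3 (nextSibling): p
After 4 (parentNode): th
After 5 (previousSibling): th (no-op, stayed)
After 6 (lastChild): p
After 7 (firstChild): p (no-op, stayed)
After 8 (previousSibling): h2
After 9 (lastChild): main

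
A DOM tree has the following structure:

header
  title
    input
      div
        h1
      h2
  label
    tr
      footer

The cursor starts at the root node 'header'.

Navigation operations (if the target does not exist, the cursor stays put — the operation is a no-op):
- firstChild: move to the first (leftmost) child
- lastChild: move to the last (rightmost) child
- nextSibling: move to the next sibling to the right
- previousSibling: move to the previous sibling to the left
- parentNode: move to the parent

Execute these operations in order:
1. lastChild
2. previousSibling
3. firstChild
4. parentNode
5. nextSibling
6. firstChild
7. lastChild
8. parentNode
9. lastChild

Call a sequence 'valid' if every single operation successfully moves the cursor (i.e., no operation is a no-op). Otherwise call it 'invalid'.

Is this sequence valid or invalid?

Answer: valid

Derivation:
After 1 (lastChild): label
After 2 (previousSibling): title
After 3 (firstChild): input
After 4 (parentNode): title
After 5 (nextSibling): label
After 6 (firstChild): tr
After 7 (lastChild): footer
After 8 (parentNode): tr
After 9 (lastChild): footer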